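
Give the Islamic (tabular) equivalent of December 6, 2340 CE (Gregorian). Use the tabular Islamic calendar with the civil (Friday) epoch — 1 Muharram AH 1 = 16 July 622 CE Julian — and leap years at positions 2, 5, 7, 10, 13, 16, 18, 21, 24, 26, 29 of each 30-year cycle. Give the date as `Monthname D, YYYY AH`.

Safar 15, 1772 AH

Julian Day Number of the source date = 2576067.
Converting JDN 2576067 to the tabular Islamic calendar gives 15 Safar 1772 AH.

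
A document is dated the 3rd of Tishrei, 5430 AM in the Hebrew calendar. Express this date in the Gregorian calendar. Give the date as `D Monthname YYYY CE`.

Both dates share Julian Day Number 2330921; in the Gregorian calendar that is 28 September 1669 CE.

28 September 1669 CE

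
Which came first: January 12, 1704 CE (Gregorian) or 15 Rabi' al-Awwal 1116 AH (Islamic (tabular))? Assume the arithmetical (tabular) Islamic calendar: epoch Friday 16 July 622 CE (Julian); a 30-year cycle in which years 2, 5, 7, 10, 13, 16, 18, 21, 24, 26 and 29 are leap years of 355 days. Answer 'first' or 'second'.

The two dates have Julian Day Numbers 2343444 and 2343632 respectively.
Since 2343444 < 2343632, the first date comes first.

first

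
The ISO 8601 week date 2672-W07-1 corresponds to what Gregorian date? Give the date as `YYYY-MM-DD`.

ISO week 1 of 2672 is the week containing the first Thursday of 2672.
Week 7, day 1 (Monday) lands on 2672-02-12.

2672-02-12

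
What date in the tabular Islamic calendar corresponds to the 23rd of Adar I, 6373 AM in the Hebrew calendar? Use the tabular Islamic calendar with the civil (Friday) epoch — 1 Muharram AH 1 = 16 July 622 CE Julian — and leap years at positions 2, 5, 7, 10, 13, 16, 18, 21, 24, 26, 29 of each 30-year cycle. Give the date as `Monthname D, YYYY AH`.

Ramadan 23, 2052 AH

The source date corresponds to 7 March 2613 in the Gregorian calendar (JDN 2675504).
That day falls on 23 Ramadan 2052 AH in the tabular Islamic calendar.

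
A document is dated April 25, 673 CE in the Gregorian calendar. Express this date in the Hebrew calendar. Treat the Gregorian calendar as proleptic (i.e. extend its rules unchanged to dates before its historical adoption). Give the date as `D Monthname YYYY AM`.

30 Nisan 4433 AM

Julian Day Number of the source date = 1966983.
Converting JDN 1966983 to the Hebrew calendar gives 30 Nisan 4433 AM.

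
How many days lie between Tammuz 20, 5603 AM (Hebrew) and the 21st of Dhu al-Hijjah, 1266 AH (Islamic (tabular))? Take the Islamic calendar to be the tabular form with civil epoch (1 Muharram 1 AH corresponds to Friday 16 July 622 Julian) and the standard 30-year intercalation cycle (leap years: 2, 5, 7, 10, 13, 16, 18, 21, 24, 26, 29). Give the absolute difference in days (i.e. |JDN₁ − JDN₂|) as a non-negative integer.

First date → JDN 2394400; second date → JDN 2397059.
The interval is |2394400 − 2397059| = 2659 days.

2659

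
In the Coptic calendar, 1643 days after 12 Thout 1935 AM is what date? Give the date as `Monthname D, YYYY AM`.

JDN of 12 Thout 1935 AM = 2531434.
2531434 + 1643 = 2533077.
JDN 2533077 in the Coptic calendar is Paremhat 14, 1939 AM.

Paremhat 14, 1939 AM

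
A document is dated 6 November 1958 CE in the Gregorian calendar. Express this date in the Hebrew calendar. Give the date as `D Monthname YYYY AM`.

Both dates share Julian Day Number 2436514; in the Hebrew calendar that is 23 Cheshvan 5719 AM.

23 Cheshvan 5719 AM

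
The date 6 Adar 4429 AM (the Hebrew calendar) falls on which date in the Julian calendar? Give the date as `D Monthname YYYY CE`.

12 February 669 CE

The source date corresponds to 15 February 669 in the proleptic Gregorian calendar (JDN 1965453).
That day falls on 12 February 669 CE in the Julian calendar.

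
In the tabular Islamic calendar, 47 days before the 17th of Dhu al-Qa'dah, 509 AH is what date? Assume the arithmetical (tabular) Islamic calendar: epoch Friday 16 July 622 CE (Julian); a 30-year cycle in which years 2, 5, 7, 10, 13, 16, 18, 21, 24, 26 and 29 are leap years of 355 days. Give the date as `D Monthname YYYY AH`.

JDN of the 17th of Dhu al-Qa'dah, 509 AH = 2128769.
2128769 − 47 = 2128722.
JDN 2128722 in the tabular Islamic calendar is 29 Ramadan 509 AH.

29 Ramadan 509 AH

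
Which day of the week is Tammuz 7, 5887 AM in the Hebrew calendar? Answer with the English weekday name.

Wednesday

Equivalently 18 June 2127 Gregorian, JDN 2498099.
Since JDN mod 7 = 2 (0 = Monday), the day is Wednesday.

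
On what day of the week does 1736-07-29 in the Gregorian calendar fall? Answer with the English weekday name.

Sunday

JDN 2355331 mod 7 = 6, and JDN 0 was a Monday, so this is a Sunday.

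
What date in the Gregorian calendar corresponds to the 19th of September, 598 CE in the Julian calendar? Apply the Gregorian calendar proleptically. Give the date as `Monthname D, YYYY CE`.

September 21, 598 CE

The Julian–Gregorian offset here is 2 days (Julian trailing).
19 September 598 Julian + 2 days → 21 September 598 Gregorian.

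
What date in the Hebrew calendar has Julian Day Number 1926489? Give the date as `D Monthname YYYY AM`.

The proleptic Gregorian equivalent of JDN 1926489 is 12 June 562.
In the Hebrew calendar that day is 23 Sivan 4322 AM.

23 Sivan 4322 AM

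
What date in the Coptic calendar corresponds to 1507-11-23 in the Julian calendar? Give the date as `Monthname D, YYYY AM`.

The source date corresponds to 3 December 1507 in the proleptic Gregorian calendar (JDN 2271816).
That day falls on 26 Hathor 1224 AM in the Coptic calendar.

Hathor 26, 1224 AM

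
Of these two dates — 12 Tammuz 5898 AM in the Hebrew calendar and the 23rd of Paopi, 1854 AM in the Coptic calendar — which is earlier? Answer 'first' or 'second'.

First date → JDN 2502148; second date → JDN 2501890.
JDN 2501890 < JDN 2502148, so the second date is earlier.

second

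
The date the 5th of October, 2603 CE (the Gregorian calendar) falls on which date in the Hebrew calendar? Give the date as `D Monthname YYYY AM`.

7 Tishrei 6364 AM

Julian Day Number of the source date = 2672063.
Converting JDN 2672063 to the Hebrew calendar gives 7 Tishrei 6364 AM.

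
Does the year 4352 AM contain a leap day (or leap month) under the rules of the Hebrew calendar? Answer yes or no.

Hebrew year 4352 is year 1 of its 19-year Metonic cycle; leap years are at positions 3, 6, 8, 11, 14, 17, 19, so it is a common year (12 months).

no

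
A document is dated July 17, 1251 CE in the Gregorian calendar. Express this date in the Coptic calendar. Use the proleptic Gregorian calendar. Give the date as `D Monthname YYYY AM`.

16 Epip 967 AM

Both dates share Julian Day Number 2178176; in the Coptic calendar that is 16 Epip 967 AM.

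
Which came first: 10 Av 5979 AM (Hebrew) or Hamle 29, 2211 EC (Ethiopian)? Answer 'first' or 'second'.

first

The two dates have Julian Day Numbers 2531736 and 2531751 respectively.
Since 2531736 < 2531751, the first date comes first.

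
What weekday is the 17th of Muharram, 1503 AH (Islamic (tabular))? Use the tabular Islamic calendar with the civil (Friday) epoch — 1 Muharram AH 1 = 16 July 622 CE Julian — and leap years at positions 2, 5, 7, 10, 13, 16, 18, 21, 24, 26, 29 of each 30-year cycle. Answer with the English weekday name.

Sunday

In the Gregorian calendar this is 12 November 2079 (JDN 2480715).
JDN 2480715 mod 7 = 6, and JDN 0 was a Monday, so this is a Sunday.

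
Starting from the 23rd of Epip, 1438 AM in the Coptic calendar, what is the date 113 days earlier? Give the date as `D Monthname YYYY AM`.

30 Paremhat 1438 AM

Counting 113 days back from JDN 2350216 reaches JDN 2350103, which is 30 Paremhat 1438 AM.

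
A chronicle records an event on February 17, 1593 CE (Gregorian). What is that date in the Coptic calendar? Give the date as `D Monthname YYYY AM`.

13 Meshir 1309 AM

Julian Day Number of the source date = 2302939.
Converting JDN 2302939 to the Coptic calendar gives 13 Meshir 1309 AM.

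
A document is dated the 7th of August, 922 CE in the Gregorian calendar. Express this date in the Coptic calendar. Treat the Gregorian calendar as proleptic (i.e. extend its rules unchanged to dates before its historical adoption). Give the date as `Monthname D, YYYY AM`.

Both dates share Julian Day Number 2058032; in the Coptic calendar that is 9 Mesori 638 AM.

Mesori 9, 638 AM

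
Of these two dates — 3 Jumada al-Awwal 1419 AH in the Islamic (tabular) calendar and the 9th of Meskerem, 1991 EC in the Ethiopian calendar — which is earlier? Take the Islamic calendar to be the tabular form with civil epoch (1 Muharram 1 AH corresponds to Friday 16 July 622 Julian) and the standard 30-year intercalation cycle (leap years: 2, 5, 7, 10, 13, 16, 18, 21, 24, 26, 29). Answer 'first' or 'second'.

First date → JDN 2451052; second date → JDN 2451076.
JDN 2451052 < JDN 2451076, so the first date is earlier.

first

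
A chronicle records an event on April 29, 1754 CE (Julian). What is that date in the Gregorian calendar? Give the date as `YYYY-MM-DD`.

1754-05-10

For dates in this range the Gregorian date is 11 days ahead of the Julian.
29 April 1754 Julian + 11 days → 10 May 1754 Gregorian.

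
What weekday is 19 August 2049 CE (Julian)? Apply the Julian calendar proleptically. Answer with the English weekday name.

Equivalently 1 September 2049 Gregorian, JDN 2469686.
Since JDN mod 7 = 2 (0 = Monday), the day is Wednesday.

Wednesday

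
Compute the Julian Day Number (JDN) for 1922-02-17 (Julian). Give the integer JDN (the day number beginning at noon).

2423116

Equivalently 2 March 1922 (Gregorian).
JDN 2299161 is 15 October 1582 CE (Gregorian); the target day is +123955 days from there, so JDN = 2423116.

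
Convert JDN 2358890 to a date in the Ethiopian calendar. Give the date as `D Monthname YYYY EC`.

JDN 2358890 is 27 April 1746 in the Gregorian calendar.
In the Ethiopian calendar that day is 21 Miyazya 1738 EC.

21 Miyazya 1738 EC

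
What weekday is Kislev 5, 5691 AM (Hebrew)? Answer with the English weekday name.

Tuesday

Equivalently 25 November 1930 Gregorian, JDN 2426306.
JDN 2426306 mod 7 = 1, and JDN 0 was a Monday, so this is a Tuesday.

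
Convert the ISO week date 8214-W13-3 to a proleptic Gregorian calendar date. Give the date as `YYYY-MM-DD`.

8214-03-30

ISO week 1 of 8214 is the week containing the first Thursday of 8214.
Week 13, day 3 (Wednesday) lands on 8214-03-30.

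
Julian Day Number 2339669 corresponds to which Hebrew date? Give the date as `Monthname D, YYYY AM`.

The Gregorian equivalent of JDN 2339669 is 10 September 1693.
In the Hebrew calendar that day is Elul 9, 5453 AM.

Elul 9, 5453 AM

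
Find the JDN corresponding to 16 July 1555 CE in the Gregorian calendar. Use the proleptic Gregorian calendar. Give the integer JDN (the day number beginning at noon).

JDN 2451545 is 1 January 2000 CE (Gregorian); the target day is −162337 days from there, so JDN = 2289208.

2289208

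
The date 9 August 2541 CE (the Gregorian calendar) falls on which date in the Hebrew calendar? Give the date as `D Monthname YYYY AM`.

15 Av 6301 AM

Both dates share Julian Day Number 2649362; in the Hebrew calendar that is 15 Av 6301 AM.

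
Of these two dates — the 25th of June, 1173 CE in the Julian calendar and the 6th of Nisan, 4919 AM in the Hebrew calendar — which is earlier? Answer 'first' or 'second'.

First date → JDN 2149672; second date → JDN 2144467.
JDN 2144467 < JDN 2149672, so the second date is earlier.

second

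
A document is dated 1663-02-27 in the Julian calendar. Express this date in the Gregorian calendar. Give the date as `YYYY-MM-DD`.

1663-03-09

The Julian–Gregorian offset here is 10 days (Julian trailing).
27 February 1663 Julian + 10 days → 9 March 1663 Gregorian.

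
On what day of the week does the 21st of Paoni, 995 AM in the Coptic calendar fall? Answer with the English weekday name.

Thursday

This is JDN 2188378 (22 June 1279 Gregorian).
2188378 ≡ 3 (mod 7); counting from Monday = 0 gives Thursday.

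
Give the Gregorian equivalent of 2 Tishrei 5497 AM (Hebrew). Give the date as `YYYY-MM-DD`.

1736-09-07

Julian Day Number of the source date = 2355371.
Converting JDN 2355371 to the Gregorian calendar gives 7 September 1736 CE.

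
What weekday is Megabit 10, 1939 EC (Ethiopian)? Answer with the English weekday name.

Wednesday

This is JDN 2432264 (19 March 1947 Gregorian).
Since JDN mod 7 = 2 (0 = Monday), the day is Wednesday.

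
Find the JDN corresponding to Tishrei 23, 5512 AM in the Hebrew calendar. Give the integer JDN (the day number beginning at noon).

2360884

In the Gregorian calendar the same day is 12 October 1751.
JDN 2451545 is 1 January 2000 CE (Gregorian); the target day is −90661 days from there, so JDN = 2360884.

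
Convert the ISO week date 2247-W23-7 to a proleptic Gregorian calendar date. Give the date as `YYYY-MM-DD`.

2247-06-13

ISO week 1 of 2247 is the week containing the first Thursday of 2247.
Week 23, day 7 (Sunday) lands on 2247-06-13.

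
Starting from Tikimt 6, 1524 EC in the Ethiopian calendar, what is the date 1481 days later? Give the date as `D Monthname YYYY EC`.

Counting 1481 days forward from JDN 2280532 reaches JDN 2282013, which is 26 Tikimt 1528 EC.

26 Tikimt 1528 EC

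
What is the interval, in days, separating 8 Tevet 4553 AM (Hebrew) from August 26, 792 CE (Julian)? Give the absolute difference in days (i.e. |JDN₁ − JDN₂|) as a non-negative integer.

First date → JDN 2010698; second date → JDN 2010574.
The interval is |2010698 − 2010574| = 124 days.

124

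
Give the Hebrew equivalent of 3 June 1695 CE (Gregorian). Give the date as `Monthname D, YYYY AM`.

Sivan 20, 5455 AM

Both dates share Julian Day Number 2340300; in the Hebrew calendar that is 20 Sivan 5455 AM.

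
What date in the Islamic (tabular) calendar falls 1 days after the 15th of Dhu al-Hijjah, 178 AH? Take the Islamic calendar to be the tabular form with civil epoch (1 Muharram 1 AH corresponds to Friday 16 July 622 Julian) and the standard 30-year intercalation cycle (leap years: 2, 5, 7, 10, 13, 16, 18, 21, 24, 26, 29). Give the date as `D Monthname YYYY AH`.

Counting 1 day forward from JDN 2011502 reaches JDN 2011503, which is 16 Dhu al-Hijjah 178 AH.

16 Dhu al-Hijjah 178 AH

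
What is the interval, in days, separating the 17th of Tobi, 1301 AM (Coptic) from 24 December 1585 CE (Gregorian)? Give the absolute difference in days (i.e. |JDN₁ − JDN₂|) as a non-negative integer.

336

First date → JDN 2299991; second date → JDN 2300327.
The interval is |2299991 − 2300327| = 336 days.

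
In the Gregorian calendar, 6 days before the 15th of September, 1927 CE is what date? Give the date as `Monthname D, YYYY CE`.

The starting date is JDN 2425139; 2425139 − 6 = 2425133.
JDN 2425133 corresponds to September 9, 1927 CE.

September 9, 1927 CE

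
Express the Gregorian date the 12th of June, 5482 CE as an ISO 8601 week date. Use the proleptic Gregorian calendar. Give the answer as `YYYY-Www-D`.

5482-W24-1

The weekday is Monday (ISO weekday 1).
That Monday belongs to ISO week 24 of ISO year 5482.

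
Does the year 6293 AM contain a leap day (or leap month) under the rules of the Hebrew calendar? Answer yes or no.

Hebrew year 6293 is year 4 of its 19-year Metonic cycle; leap years are at positions 3, 6, 8, 11, 14, 17, 19, so it is a common year (12 months).

no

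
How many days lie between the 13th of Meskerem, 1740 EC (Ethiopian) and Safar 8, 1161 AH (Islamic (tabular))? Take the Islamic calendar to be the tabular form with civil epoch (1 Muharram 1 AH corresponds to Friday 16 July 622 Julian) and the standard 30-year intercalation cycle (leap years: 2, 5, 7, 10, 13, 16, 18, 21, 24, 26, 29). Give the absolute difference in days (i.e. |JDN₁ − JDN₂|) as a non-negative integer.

JDN of the first date = 2359403.
JDN of the second date = 2359542.
|2359542 − 2359403| = 139.

139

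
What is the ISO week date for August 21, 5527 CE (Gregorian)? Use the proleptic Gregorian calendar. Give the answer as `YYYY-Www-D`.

The weekday is Sunday (ISO weekday 7).
That Sunday belongs to ISO week 33 of ISO year 5527.

5527-W33-7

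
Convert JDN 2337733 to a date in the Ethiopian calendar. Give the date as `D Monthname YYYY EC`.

JDN 2337733 is 23 May 1688 in the Gregorian calendar.
In the Ethiopian calendar that day is 18 Ginbot 1680 EC.

18 Ginbot 1680 EC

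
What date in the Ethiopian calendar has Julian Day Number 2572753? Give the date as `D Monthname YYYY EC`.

27 Tikimt 2324 EC

The Gregorian equivalent of JDN 2572753 is 10 November 2331.
In the Ethiopian calendar that day is 27 Tikimt 2324 EC.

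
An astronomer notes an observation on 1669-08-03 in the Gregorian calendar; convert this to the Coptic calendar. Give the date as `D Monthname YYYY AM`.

30 Epip 1385 AM

Both dates share Julian Day Number 2330865; in the Coptic calendar that is 30 Epip 1385 AM.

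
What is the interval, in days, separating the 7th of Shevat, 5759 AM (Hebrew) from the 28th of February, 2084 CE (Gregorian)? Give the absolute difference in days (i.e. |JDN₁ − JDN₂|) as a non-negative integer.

31081

First date → JDN 2451203; second date → JDN 2482284.
The interval is |2451203 − 2482284| = 31081 days.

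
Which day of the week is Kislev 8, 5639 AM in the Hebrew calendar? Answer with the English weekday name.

Equivalently 4 December 1878 Gregorian, JDN 2407323.
2407323 ≡ 2 (mod 7); counting from Monday = 0 gives Wednesday.

Wednesday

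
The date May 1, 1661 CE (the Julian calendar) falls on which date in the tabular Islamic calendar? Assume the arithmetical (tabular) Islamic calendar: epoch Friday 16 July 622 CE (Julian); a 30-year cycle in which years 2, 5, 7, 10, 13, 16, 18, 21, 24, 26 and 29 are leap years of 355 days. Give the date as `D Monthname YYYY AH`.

Julian Day Number of the source date = 2327859.
Converting JDN 2327859 to the tabular Islamic calendar gives 12 Ramadan 1071 AH.

12 Ramadan 1071 AH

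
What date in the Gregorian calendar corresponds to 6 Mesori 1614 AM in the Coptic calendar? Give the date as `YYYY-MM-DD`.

1898-08-11

Both dates share Julian Day Number 2414513; in the Gregorian calendar that is 11 August 1898 CE.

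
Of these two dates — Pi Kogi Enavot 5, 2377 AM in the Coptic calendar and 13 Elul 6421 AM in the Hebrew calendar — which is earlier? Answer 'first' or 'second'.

second

First date → JDN 2693228; second date → JDN 2693212.
JDN 2693212 < JDN 2693228, so the second date is earlier.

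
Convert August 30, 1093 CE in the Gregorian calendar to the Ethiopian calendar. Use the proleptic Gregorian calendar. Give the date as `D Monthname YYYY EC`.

Both dates share Julian Day Number 2120512; in the Ethiopian calendar that is 1 Pagume 1085 EC.

1 Pagume 1085 EC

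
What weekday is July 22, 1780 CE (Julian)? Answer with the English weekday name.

In the Gregorian calendar this is 2 August 1780 (JDN 2371406).
2371406 ≡ 2 (mod 7); counting from Monday = 0 gives Wednesday.

Wednesday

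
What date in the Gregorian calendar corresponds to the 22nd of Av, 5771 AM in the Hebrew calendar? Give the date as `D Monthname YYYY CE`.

Both dates share Julian Day Number 2455796; in the Gregorian calendar that is 22 August 2011 CE.

22 August 2011 CE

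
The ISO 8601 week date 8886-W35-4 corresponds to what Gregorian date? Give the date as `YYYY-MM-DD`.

ISO week 1 of 8886 is the week containing the first Thursday of 8886.
Week 35, day 4 (Thursday) lands on 8886-08-29.

8886-08-29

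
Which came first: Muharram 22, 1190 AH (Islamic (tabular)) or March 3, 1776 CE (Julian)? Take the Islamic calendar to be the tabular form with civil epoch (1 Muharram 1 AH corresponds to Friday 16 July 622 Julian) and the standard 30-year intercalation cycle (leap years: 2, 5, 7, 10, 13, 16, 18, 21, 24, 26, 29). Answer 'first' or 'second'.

Converting both to JDN: 2369803 vs 2369804; the smaller is the first.

first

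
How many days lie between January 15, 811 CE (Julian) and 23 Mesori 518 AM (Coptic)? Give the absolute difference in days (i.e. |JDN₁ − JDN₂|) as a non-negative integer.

3074

First date → JDN 2017290; second date → JDN 2014216.
The interval is |2017290 − 2014216| = 3074 days.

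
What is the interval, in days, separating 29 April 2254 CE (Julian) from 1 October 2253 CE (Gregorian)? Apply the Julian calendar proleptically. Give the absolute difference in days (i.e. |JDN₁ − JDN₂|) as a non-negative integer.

225

First date → JDN 2544450; second date → JDN 2544225.
The interval is |2544450 − 2544225| = 225 days.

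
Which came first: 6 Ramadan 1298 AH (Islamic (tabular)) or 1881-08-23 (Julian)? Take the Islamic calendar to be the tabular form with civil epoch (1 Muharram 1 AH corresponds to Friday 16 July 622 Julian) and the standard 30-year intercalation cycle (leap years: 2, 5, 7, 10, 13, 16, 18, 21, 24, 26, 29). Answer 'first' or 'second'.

The two dates have Julian Day Numbers 2408295 and 2408328 respectively.
Since 2408295 < 2408328, the first date comes first.

first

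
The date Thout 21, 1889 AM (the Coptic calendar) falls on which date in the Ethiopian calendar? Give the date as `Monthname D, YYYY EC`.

Both dates share Julian Day Number 2514642; in the Ethiopian calendar that is 21 Meskerem 2165 EC.

Meskerem 21, 2165 EC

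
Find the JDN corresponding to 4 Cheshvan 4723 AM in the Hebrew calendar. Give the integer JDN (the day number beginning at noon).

2072706

Equivalently 10 October 962 (proleptic Gregorian).
JDN 2400001 is 17 November 1858 CE (Gregorian), MJD 0; the target day is −327295 days from there, so JDN = 2072706.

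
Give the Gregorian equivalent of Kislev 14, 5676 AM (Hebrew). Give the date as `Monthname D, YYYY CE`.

Julian Day Number of the source date = 2420823.
Converting JDN 2420823 to the Gregorian calendar gives 21 November 1915 CE.

November 21, 1915 CE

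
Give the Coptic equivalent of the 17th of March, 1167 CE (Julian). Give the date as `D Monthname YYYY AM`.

21 Paremhat 883 AM

The source date corresponds to 24 March 1167 in the proleptic Gregorian calendar (JDN 2147380).
That day falls on 21 Paremhat 883 AM in the Coptic calendar.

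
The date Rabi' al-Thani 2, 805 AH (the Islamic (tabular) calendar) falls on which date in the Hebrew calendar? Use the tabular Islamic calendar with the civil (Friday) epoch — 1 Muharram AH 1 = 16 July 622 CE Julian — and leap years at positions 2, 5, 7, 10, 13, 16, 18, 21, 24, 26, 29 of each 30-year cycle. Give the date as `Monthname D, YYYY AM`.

Kislev 4, 5163 AM

Both dates share Julian Day Number 2233441; in the Hebrew calendar that is 4 Kislev 5163 AM.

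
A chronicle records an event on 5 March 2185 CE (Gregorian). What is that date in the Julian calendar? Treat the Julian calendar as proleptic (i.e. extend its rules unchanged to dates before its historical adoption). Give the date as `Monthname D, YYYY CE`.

February 19, 2185 CE

At this point the Julian calendar is 14 days behind the Gregorian.
5 March 2185 Gregorian − 14 days → 19 February 2185 Julian.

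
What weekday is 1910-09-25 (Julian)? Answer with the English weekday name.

Equivalently 8 October 1910 Gregorian, JDN 2418953.
Since JDN mod 7 = 5 (0 = Monday), the day is Saturday.

Saturday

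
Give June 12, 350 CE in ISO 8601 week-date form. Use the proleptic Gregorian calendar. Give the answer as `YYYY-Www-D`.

The weekday is Monday (ISO weekday 1).
That Monday belongs to ISO week 24 of ISO year 350.

0350-W24-1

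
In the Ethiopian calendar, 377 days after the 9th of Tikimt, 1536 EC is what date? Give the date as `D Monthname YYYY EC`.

21 Tikimt 1537 EC

Counting 377 days forward from JDN 2284918 reaches JDN 2285295, which is 21 Tikimt 1537 EC.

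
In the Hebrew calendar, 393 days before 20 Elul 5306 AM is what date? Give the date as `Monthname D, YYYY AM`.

Counting 393 days back from JDN 2285964 reaches JDN 2285571, which is Av 12, 5305 AM.

Av 12, 5305 AM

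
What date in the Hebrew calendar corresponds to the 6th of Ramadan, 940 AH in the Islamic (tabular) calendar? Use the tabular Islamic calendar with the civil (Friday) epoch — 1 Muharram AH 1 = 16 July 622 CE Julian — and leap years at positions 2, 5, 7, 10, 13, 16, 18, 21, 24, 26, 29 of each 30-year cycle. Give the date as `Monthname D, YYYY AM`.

Nisan 5, 5294 AM

Both dates share Julian Day Number 2281431; in the Hebrew calendar that is 5 Nisan 5294 AM.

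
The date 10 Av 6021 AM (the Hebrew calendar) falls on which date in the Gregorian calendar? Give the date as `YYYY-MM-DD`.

Both dates share Julian Day Number 2547092; in the Gregorian calendar that is 7 August 2261 CE.

2261-08-07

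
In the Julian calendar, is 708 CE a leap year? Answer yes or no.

708 mod 4 = 0, so it is a leap year in the Julian calendar.

yes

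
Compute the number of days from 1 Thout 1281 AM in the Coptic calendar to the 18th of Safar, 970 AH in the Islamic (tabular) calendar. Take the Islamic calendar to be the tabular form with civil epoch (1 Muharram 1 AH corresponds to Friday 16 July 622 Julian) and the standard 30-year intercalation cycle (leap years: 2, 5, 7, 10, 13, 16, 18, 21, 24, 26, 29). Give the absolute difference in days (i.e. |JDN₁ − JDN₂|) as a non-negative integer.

First date → JDN 2292550; second date → JDN 2291868.
The interval is |2292550 − 2291868| = 682 days.

682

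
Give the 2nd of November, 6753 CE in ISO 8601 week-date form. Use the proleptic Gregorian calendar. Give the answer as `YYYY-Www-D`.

The weekday is Monday (ISO weekday 1).
That Monday belongs to ISO week 45 of ISO year 6753.

6753-W45-1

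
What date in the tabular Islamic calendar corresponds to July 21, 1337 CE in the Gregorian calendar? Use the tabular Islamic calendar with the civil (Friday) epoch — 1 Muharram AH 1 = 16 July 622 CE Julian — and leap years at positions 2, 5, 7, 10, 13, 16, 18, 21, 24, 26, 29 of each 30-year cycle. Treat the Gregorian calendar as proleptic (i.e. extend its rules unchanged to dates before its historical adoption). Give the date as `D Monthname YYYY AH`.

Julian Day Number of the source date = 2209591.
Converting JDN 2209591 to the tabular Islamic calendar gives 13 Dhu al-Hijjah 737 AH.

13 Dhu al-Hijjah 737 AH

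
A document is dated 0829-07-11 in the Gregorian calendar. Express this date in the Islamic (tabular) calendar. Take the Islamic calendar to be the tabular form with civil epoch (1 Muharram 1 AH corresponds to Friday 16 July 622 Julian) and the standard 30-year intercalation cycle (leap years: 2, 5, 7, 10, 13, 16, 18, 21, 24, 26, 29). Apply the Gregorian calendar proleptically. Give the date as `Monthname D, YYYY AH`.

Jumada al-Awwal 1, 214 AH

Julian Day Number of the source date = 2024038.
Converting JDN 2024038 to the tabular Islamic calendar gives 1 Jumada al-Awwal 214 AH.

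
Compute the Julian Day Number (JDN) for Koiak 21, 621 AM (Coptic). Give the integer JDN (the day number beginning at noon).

2051595

In the proleptic Gregorian calendar the same day is 22 December 904.
JDN 2451545 is 1 January 2000 CE (Gregorian); the target day is −399950 days from there, so JDN = 2051595.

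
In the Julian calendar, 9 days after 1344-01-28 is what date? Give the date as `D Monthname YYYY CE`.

JDN of 1344-01-28 = 2211981.
2211981 + 9 = 2211990.
JDN 2211990 in the Julian calendar is 6 February 1344 CE.

6 February 1344 CE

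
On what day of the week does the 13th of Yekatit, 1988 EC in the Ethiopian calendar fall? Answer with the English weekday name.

Wednesday

This is JDN 2450135 (21 February 1996 Gregorian).
JDN 2450135 mod 7 = 2, and JDN 0 was a Monday, so this is a Wednesday.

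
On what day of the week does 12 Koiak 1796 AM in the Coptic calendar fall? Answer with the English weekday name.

Equivalently 22 December 2079 Gregorian, JDN 2480755.
JDN 2480755 mod 7 = 4, and JDN 0 was a Monday, so this is a Friday.

Friday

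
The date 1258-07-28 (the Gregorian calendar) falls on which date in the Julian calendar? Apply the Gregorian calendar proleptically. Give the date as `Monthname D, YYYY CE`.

July 21, 1258 CE

The Julian–Gregorian offset here is 7 days (Julian trailing).
28 July 1258 Gregorian − 7 days → 21 July 1258 Julian.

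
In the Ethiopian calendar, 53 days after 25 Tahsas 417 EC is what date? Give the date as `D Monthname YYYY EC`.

18 Yekatit 417 EC

Counting 53 days forward from JDN 1876279 reaches JDN 1876332, which is 18 Yekatit 417 EC.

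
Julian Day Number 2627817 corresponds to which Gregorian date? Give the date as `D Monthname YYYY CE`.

13 August 2482 CE

JDN 2451545 is 1 Jan 2000; 2627817 is +176272 days from there.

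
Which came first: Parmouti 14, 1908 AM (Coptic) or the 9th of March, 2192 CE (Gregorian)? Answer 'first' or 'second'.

Converting both to JDN: 2521785 vs 2521740; the smaller is the second.

second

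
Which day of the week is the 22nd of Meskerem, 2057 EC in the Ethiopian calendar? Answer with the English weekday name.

Thursday

Equivalently 2 October 2064 Gregorian, JDN 2475196.
2475196 ≡ 3 (mod 7); counting from Monday = 0 gives Thursday.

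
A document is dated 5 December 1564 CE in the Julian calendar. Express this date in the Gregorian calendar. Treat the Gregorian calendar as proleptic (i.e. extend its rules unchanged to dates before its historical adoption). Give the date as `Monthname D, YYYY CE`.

December 15, 1564 CE

At this point the Julian calendar is 10 days behind the Gregorian.
5 December 1564 Julian + 10 days → 15 December 1564 Gregorian.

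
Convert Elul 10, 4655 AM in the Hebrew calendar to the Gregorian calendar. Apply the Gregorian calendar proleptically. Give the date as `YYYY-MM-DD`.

Julian Day Number of the source date = 2048202.
Converting JDN 2048202 to the Gregorian calendar gives 7 September 895 CE.

0895-09-07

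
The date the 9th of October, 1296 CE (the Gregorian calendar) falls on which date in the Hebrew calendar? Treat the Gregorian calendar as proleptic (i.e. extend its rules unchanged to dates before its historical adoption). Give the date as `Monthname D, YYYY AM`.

Cheshvan 4, 5057 AM

Both dates share Julian Day Number 2194697; in the Hebrew calendar that is 4 Cheshvan 5057 AM.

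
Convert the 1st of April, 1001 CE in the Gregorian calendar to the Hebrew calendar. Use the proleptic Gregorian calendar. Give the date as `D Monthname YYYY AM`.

27 Adar II 4761 AM

Julian Day Number of the source date = 2086758.
Converting JDN 2086758 to the Hebrew calendar gives 27 Adar II 4761 AM.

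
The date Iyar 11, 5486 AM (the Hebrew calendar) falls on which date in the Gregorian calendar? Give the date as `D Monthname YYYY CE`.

Julian Day Number of the source date = 2351600.
Converting JDN 2351600 to the Gregorian calendar gives 12 May 1726 CE.

12 May 1726 CE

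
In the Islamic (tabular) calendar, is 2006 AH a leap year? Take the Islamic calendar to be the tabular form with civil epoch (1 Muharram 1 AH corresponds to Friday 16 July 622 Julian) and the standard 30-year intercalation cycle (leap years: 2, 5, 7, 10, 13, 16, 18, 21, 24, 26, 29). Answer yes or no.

Year 2006 AH is year 26 of its 30-year cycle; leap positions are 2, 5, 7, 10, 13, 16, 18, 21, 24, 26, 29, so it is a leap year (355 days).

yes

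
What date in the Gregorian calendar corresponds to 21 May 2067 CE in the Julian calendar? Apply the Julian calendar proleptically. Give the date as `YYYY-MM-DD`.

At this point the Julian calendar is 13 days behind the Gregorian.
21 May 2067 Julian + 13 days → 3 June 2067 Gregorian.

2067-06-03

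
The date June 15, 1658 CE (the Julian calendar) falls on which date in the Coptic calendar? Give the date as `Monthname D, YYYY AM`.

Julian Day Number of the source date = 2326808.
Converting JDN 2326808 to the Coptic calendar gives 21 Paoni 1374 AM.

Paoni 21, 1374 AM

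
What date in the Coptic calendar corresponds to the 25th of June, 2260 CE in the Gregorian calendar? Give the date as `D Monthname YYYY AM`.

16 Paoni 1976 AM

Julian Day Number of the source date = 2546684.
Converting JDN 2546684 to the Coptic calendar gives 16 Paoni 1976 AM.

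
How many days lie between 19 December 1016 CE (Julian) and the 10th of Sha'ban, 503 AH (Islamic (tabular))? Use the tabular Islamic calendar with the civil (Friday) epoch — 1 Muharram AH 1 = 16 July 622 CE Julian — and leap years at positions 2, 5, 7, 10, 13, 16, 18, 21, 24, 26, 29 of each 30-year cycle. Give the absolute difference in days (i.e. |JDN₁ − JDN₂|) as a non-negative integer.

34043

JDN of the first date = 2092505.
JDN of the second date = 2126548.
|2126548 − 2092505| = 34043.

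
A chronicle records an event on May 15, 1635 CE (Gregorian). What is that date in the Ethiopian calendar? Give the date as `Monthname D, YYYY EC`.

Ginbot 10, 1627 EC

Julian Day Number of the source date = 2318366.
Converting JDN 2318366 to the Ethiopian calendar gives 10 Ginbot 1627 EC.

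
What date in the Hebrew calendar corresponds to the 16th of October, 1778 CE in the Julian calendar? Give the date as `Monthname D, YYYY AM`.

The source date corresponds to 27 October 1778 in the Gregorian calendar (JDN 2370761).
That day falls on 6 Cheshvan 5539 AM in the Hebrew calendar.

Cheshvan 6, 5539 AM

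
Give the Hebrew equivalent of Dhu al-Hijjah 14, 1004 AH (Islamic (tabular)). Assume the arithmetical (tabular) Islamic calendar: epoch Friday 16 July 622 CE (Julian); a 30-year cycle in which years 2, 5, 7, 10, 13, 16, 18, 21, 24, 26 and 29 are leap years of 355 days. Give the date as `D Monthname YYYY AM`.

15 Av 5356 AM

The source date corresponds to 9 August 1596 in the Gregorian calendar (JDN 2304208).
That day falls on 15 Av 5356 AM in the Hebrew calendar.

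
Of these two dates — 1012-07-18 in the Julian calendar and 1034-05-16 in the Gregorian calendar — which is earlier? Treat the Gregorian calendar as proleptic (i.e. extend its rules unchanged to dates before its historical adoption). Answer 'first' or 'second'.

First date → JDN 2090890; second date → JDN 2098856.
JDN 2090890 < JDN 2098856, so the first date is earlier.

first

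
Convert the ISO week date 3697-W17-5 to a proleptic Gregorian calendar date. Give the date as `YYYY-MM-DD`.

ISO week 1 of 3697 is the week containing the first Thursday of 3697.
Week 17, day 5 (Friday) lands on 3697-04-26.

3697-04-26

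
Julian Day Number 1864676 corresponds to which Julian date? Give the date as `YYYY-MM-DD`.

0393-03-16

JDN 1864676 is 17 March 393 in the proleptic Gregorian calendar.
In the Julian calendar that day is 0393-03-16.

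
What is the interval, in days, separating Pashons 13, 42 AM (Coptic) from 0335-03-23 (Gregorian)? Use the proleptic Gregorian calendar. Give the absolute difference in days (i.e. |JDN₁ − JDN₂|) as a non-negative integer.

3240

First date → JDN 1840257; second date → JDN 1843497.
The interval is |1840257 − 1843497| = 3240 days.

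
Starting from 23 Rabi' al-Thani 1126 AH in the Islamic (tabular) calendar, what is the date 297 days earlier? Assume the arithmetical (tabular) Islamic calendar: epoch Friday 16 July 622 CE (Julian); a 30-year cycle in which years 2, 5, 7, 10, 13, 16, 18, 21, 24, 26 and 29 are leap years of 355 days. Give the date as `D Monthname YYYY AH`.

Counting 297 days back from JDN 2347213 reaches JDN 2346916, which is 21 Jumada al-Thani 1125 AH.

21 Jumada al-Thani 1125 AH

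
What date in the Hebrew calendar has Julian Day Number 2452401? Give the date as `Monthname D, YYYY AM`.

The Gregorian equivalent of JDN 2452401 is 6 May 2002.
In the Hebrew calendar that day is Iyar 24, 5762 AM.

Iyar 24, 5762 AM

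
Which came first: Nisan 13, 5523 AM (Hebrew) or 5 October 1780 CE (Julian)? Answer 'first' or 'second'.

First date → JDN 2365068; second date → JDN 2371481.
JDN 2365068 < JDN 2371481, so the first date is earlier.

first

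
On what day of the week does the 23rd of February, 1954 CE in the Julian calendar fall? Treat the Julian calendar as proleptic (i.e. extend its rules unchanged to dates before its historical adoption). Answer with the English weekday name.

Monday

Equivalently 8 March 1954 Gregorian, JDN 2434810.
2434810 ≡ 0 (mod 7); counting from Monday = 0 gives Monday.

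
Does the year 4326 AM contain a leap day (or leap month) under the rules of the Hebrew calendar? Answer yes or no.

Hebrew year 4326 is year 13 of its 19-year Metonic cycle; leap years are at positions 3, 6, 8, 11, 14, 17, 19, so it is a common year (12 months).

no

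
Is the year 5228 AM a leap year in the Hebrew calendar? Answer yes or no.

Hebrew year 5228 is year 3 of its 19-year Metonic cycle; leap years are at positions 3, 6, 8, 11, 14, 17, 19, so it is a leap year (13 months).

yes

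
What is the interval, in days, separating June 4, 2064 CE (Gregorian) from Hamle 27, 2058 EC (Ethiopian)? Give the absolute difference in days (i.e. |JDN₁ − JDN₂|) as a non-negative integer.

790

JDN of the first date = 2475076.
JDN of the second date = 2475866.
|2475866 − 2475076| = 790.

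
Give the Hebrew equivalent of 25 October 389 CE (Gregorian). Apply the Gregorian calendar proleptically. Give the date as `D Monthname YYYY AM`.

17 Cheshvan 4150 AM

Julian Day Number of the source date = 1863437.
Converting JDN 1863437 to the Hebrew calendar gives 17 Cheshvan 4150 AM.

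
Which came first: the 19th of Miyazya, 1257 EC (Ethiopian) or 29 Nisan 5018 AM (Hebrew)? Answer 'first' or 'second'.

The two dates have Julian Day Numbers 2183203 and 2180636 respectively.
Since 2180636 < 2183203, the second date comes first.

second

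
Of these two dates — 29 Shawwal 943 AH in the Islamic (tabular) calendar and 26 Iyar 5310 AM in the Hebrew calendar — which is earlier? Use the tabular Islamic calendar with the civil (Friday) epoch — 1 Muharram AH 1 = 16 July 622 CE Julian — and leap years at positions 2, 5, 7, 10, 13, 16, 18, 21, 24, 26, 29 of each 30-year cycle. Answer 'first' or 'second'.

The two dates have Julian Day Numbers 2282547 and 2287327 respectively.
Since 2282547 < 2287327, the first date comes first.

first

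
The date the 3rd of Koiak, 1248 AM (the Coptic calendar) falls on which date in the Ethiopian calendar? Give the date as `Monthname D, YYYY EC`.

Tahsas 3, 1524 EC

Both dates share Julian Day Number 2280589; in the Ethiopian calendar that is 3 Tahsas 1524 EC.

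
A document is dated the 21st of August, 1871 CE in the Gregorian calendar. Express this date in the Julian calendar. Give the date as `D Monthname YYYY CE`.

9 August 1871 CE

For dates in this range the Gregorian date is 12 days ahead of the Julian.
21 August 1871 Gregorian − 12 days → 9 August 1871 Julian.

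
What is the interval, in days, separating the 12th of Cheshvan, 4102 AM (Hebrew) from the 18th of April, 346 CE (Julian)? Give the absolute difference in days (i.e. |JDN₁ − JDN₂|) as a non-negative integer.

JDN of the first date = 1845890.
JDN of the second date = 1847542.
|1847542 − 1845890| = 1652.

1652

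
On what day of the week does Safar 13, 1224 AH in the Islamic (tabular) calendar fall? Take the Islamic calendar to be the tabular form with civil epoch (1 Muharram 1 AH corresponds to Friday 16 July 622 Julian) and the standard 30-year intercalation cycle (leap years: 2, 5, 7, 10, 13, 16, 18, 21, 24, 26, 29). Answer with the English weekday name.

Thursday

This is JDN 2381872 (30 March 1809 Gregorian).
Since JDN mod 7 = 3 (0 = Monday), the day is Thursday.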